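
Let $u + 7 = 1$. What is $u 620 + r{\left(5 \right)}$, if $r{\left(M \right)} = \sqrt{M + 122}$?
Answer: $-3720 + \sqrt{127} \approx -3708.7$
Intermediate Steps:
$u = -6$ ($u = -7 + 1 = -6$)
$r{\left(M \right)} = \sqrt{122 + M}$
$u 620 + r{\left(5 \right)} = \left(-6\right) 620 + \sqrt{122 + 5} = -3720 + \sqrt{127}$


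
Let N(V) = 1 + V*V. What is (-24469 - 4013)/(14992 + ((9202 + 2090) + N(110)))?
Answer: -9494/12795 ≈ -0.74201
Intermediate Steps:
N(V) = 1 + V²
(-24469 - 4013)/(14992 + ((9202 + 2090) + N(110))) = (-24469 - 4013)/(14992 + ((9202 + 2090) + (1 + 110²))) = -28482/(14992 + (11292 + (1 + 12100))) = -28482/(14992 + (11292 + 12101)) = -28482/(14992 + 23393) = -28482/38385 = -28482*1/38385 = -9494/12795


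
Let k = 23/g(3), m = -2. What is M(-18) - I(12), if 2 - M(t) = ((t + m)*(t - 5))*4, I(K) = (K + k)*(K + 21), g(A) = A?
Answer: -2487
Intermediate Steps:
k = 23/3 ≈ 7.6667
I(K) = (21 + K)*(23/3 + K) (I(K) = (K + 23/3)*(K + 21) = (23/3 + K)*(21 + K) = (21 + K)*(23/3 + K))
M(t) = 2 - 4*(-5 + t)*(-2 + t) (M(t) = 2 - (t - 2)*(t - 5)*4 = 2 - (-2 + t)*(-5 + t)*4 = 2 - (-5 + t)*(-2 + t)*4 = 2 - 4*(-5 + t)*(-2 + t))
M(-18) - I(12) = (-38 - 4*(-18)² + 28*(-18)) - (161 + 12² + (86/3)*12) = (-38 - 4*324 - 504) - (161 + 144 + 344) = (-38 - 1296 - 504) - 1*649 = -1838 - 649 = -2487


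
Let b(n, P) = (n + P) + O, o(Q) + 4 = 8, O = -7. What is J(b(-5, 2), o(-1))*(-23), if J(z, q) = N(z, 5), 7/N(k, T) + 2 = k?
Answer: 161/12 ≈ 13.417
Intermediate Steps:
o(Q) = 4 (o(Q) = -4 + 8 = 4)
N(k, T) = 7/(-2 + k)
b(n, P) = -7 + P + n (b(n, P) = (n + P) - 7 = (P + n) - 7 = -7 + P + n)
J(z, q) = 7/(-2 + z)
J(b(-5, 2), o(-1))*(-23) = (7/(-2 + (-7 + 2 - 5)))*(-23) = (7/(-2 - 10))*(-23) = (7/(-12))*(-23) = (7*(-1/12))*(-23) = -7/12*(-23) = 161/12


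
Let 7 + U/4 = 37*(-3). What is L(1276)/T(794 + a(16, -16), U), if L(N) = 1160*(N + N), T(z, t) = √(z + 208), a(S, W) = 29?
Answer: 2960320*√1031/1031 ≈ 92195.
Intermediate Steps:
U = -472 (U = -28 + 4*(37*(-3)) = -28 + 4*(-111) = -28 - 444 = -472)
T(z, t) = √(208 + z)
L(N) = 2320*N (L(N) = 1160*(2*N) = 2320*N)
L(1276)/T(794 + a(16, -16), U) = (2320*1276)/(√(208 + (794 + 29))) = 2960320/(√(208 + 823)) = 2960320/(√1031) = 2960320*(√1031/1031) = 2960320*√1031/1031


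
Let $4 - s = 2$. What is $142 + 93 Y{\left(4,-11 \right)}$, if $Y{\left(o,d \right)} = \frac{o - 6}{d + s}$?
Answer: $\frac{488}{3} \approx 162.67$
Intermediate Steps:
$s = 2$ ($s = 4 - 2 = 2$)
$Y{\left(o,d \right)} = \frac{-6 + o}{2 + d}$ ($Y{\left(o,d \right)} = \frac{o - 6}{d + 2} = \frac{-6 + o}{2 + d}$)
$142 + 93 Y{\left(4,-11 \right)} = 142 + 93 \frac{-6 + 4}{2 - 11} = 142 + 93 \frac{1}{-9} \left(-2\right) = 142 + 93 \left(\left(- \frac{1}{9}\right) \left(-2\right)\right) = 142 + 93 \cdot \frac{2}{9} = 142 + \frac{62}{3} = \frac{488}{3}$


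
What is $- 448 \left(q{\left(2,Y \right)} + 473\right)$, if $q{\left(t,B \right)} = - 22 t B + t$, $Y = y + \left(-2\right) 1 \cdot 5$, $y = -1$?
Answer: $-429632$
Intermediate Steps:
$Y = -11$ ($Y = -1 + \left(-2\right) 1 \cdot 5 = -1 - 10 = -11$)
$q{\left(t,B \right)} = t - 22 B t$ ($q{\left(t,B \right)} = - 22 B t + t = t - 22 B t$)
$- 448 \left(q{\left(2,Y \right)} + 473\right) = - 448 \left(2 \left(1 - -242\right) + 473\right) = - 448 \left(2 \left(1 + 242\right) + 473\right) = - 448 \left(2 \cdot 243 + 473\right) = - 448 \left(486 + 473\right) = \left(-448\right) 959 = -429632$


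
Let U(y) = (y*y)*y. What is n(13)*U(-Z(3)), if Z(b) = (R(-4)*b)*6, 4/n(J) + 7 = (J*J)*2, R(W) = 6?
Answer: -5038848/331 ≈ -15223.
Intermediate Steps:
n(J) = 4/(-7 + 2*J**2) (n(J) = 4/(-7 + (J*J)*2) = 4/(-7 + J**2*2) = 4/(-7 + 2*J**2))
Z(b) = 36*b (Z(b) = (6*b)*6 = 36*b)
U(y) = y**3 (U(y) = y**2*y = y**3)
n(13)*U(-Z(3)) = (4/(-7 + 2*13**2))*(-36*3)**3 = (4/(-7 + 2*169))*(-1*108)**3 = (4/(-7 + 338))*(-108)**3 = (4/331)*(-1259712) = -5038848/331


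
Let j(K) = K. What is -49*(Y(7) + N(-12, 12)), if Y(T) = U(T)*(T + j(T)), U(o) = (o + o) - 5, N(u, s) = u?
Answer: -5586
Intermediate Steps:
U(o) = -5 + 2*o (U(o) = 2*o - 5 = -5 + 2*o)
Y(T) = 2*T*(-5 + 2*T) (Y(T) = (-5 + 2*T)*(T + T) = (-5 + 2*T)*(2*T) = 2*T*(-5 + 2*T))
-49*(Y(7) + N(-12, 12)) = -49*(2*7*(-5 + 2*7) - 12) = -49*(2*7*(-5 + 14) - 12) = -49*(2*7*9 - 12) = -49*(126 - 12) = -49*114 = -5586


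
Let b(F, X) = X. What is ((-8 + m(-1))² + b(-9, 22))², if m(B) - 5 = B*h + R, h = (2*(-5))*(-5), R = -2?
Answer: 9284209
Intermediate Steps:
h = 50 (h = -10*(-5) = 50)
m(B) = 3 + 50*B (m(B) = 5 + (B*50 - 2) = 5 + (50*B - 2) = 5 + (-2 + 50*B) = 3 + 50*B)
((-8 + m(-1))² + b(-9, 22))² = ((-8 + (3 + 50*(-1)))² + 22)² = ((-8 + (3 - 50))² + 22)² = ((-8 - 47)² + 22)² = ((-55)² + 22)² = (3025 + 22)² = 3047² = 9284209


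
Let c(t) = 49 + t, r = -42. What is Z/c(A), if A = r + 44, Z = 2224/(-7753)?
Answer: -2224/395403 ≈ -0.0056246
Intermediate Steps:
Z = -2224/7753 (Z = 2224*(-1/7753) = -2224/7753 ≈ -0.28686)
A = 2 (A = -42 + 44 = 2)
Z/c(A) = -2224/(7753*(49 + 2)) = -2224/7753/51 = -2224/7753*1/51 = -2224/395403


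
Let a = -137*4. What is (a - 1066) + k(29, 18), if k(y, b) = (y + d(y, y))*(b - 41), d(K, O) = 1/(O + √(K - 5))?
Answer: -1864244/817 + 46*√6/817 ≈ -2281.7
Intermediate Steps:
a = -548
d(K, O) = 1/(O + √(-5 + K))
k(y, b) = (-41 + b)*(y + 1/(y + √(-5 + y))) (k(y, b) = (y + 1/(y + √(-5 + y)))*(b - 41) = (y + 1/(y + √(-5 + y)))*(-41 + b) = (-41 + b)*(y + 1/(y + √(-5 + y))))
(a - 1066) + k(29, 18) = (-548 - 1066) + (-41 + 18 + 29*(-41 + 18)*(29 + √(-5 + 29)))/(29 + √(-5 + 29)) = -1614 + (-41 + 18 + 29*(-23)*(29 + √24))/(29 + √24) = -1614 + (-41 + 18 + 29*(-23)*(29 + 2*√6))/(29 + 2*√6) = -1614 + (-41 + 18 + (-19343 - 1334*√6))/(29 + 2*√6) = -1614 + (-19366 - 1334*√6)/(29 + 2*√6)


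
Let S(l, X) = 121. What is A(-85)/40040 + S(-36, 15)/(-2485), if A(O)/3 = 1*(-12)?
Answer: -1007/20306 ≈ -0.049591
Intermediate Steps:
A(O) = -36 (A(O) = 3*(1*(-12)) = 3*(-12) = -36)
A(-85)/40040 + S(-36, 15)/(-2485) = -36/40040 + 121/(-2485) = -36*1/40040 + 121*(-1/2485) = -9/10010 - 121/2485 = -1007/20306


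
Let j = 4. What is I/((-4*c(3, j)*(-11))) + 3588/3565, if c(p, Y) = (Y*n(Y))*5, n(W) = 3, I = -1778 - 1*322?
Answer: 1439/6820 ≈ 0.21100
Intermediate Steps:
I = -2100 (I = -1778 - 322 = -2100)
c(p, Y) = 15*Y (c(p, Y) = (Y*3)*5 = (3*Y)*5 = 15*Y)
I/((-4*c(3, j)*(-11))) + 3588/3565 = -2100/(-60*4*(-11)) + 3588/3565 = -2100/(-4*60*(-11)) + 3588*(1/3565) = -2100/((-240*(-11))) + 156/155 = -2100/2640 + 156/155 = -2100*1/2640 + 156/155 = -35/44 + 156/155 = 1439/6820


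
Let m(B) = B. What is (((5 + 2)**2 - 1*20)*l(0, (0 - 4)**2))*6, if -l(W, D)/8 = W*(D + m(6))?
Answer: 0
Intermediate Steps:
l(W, D) = -8*W*(6 + D) (l(W, D) = -8*W*(D + 6) = -8*W*(6 + D))
(((5 + 2)**2 - 1*20)*l(0, (0 - 4)**2))*6 = (((5 + 2)**2 - 1*20)*(-8*0*(6 + (0 - 4)**2)))*6 = ((7**2 - 20)*(-8*0*(6 + (-4)**2)))*6 = ((49 - 20)*(-8*0*(6 + 16)))*6 = (29*(-8*0*22))*6 = (29*0)*6 = 0*6 = 0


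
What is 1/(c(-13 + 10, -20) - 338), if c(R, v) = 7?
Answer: -1/331 ≈ -0.0030211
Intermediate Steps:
1/(c(-13 + 10, -20) - 338) = 1/(7 - 338) = 1/(-331) = -1/331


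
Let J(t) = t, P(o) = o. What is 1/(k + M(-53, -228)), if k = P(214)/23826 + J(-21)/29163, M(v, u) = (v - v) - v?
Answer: 115806273/6138689225 ≈ 0.018865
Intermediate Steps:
M(v, u) = -v (M(v, u) = 0 - v = -v)
k = 956756/115806273 (k = 214/23826 - 21/29163 = 214*(1/23826) - 21*1/29163 = 107/11913 - 7/9721 = 956756/115806273 ≈ 0.0082617)
1/(k + M(-53, -228)) = 1/(956756/115806273 - 1*(-53)) = 1/(956756/115806273 + 53) = 1/(6138689225/115806273) = 115806273/6138689225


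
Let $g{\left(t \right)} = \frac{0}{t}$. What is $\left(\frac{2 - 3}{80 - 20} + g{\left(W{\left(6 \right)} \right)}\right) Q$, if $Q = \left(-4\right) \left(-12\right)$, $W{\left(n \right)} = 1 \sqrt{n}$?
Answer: $- \frac{4}{5} \approx -0.8$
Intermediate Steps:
$W{\left(n \right)} = \sqrt{n}$
$Q = 48$
$g{\left(t \right)} = 0$
$\left(\frac{2 - 3}{80 - 20} + g{\left(W{\left(6 \right)} \right)}\right) Q = \left(\frac{2 - 3}{80 - 20} + 0\right) 48 = \left(- \frac{1}{60} + 0\right) 48 = \left(- \frac{1}{60}\right) 48 = - \frac{4}{5}$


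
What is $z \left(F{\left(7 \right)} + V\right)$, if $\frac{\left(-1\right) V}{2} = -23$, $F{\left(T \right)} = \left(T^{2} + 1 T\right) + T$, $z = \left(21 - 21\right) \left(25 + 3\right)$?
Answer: $0$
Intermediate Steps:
$z = 0$ ($z = 0 \cdot 28 = 0$)
$F{\left(T \right)} = T^{2} + 2 T$ ($F{\left(T \right)} = \left(T^{2} + T\right) + T = \left(T + T^{2}\right) + T = T^{2} + 2 T$)
$V = 46$ ($V = \left(-2\right) \left(-23\right) = 46$)
$z \left(F{\left(7 \right)} + V\right) = 0 \left(7 \left(2 + 7\right) + 46\right) = 0 \left(7 \cdot 9 + 46\right) = 0 \left(63 + 46\right) = 0 \cdot 109 = 0$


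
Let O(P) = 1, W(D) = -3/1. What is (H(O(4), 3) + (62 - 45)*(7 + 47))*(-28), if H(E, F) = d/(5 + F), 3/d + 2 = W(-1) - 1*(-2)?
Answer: -51401/2 ≈ -25701.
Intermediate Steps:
W(D) = -3 (W(D) = -3*1 = -3)
d = -1 (d = 3/(-2 + (-3 - 1*(-2))) = 3/(-2 + (-3 + 2)) = 3/(-2 - 1) = 3/(-3) = 3*(-⅓) = -1)
H(E, F) = -1/(5 + F)
(H(O(4), 3) + (62 - 45)*(7 + 47))*(-28) = (-1/(5 + 3) + (62 - 45)*(7 + 47))*(-28) = (-1/8 + 17*54)*(-28) = (-1*⅛ + 918)*(-28) = (-⅛ + 918)*(-28) = (7343/8)*(-28) = -51401/2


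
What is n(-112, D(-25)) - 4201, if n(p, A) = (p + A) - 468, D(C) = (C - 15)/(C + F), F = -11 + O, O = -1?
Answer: -176857/37 ≈ -4779.9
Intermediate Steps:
F = -12 (F = -11 - 1 = -12)
D(C) = (-15 + C)/(-12 + C) (D(C) = (C - 15)/(C - 12) = (-15 + C)/(-12 + C))
n(p, A) = -468 + A + p (n(p, A) = (A + p) - 468 = -468 + A + p)
n(-112, D(-25)) - 4201 = (-468 + (-15 - 25)/(-12 - 25) - 112) - 4201 = (-468 - 40/(-37) - 112) - 4201 = (-468 - 1/37*(-40) - 112) - 4201 = (-468 + 40/37 - 112) - 4201 = -21420/37 - 4201 = -176857/37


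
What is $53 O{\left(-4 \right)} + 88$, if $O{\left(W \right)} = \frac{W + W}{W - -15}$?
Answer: $\frac{544}{11} \approx 49.455$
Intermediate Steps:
$O{\left(W \right)} = \frac{2 W}{15 + W}$ ($O{\left(W \right)} = \frac{2 W}{W + 15} = \frac{2 W}{15 + W}$)
$53 O{\left(-4 \right)} + 88 = 53 \cdot 2 \left(-4\right) \frac{1}{15 - 4} + 88 = 53 \cdot 2 \left(-4\right) \frac{1}{11} + 88 = 53 \left(- \frac{8}{11}\right) + 88 = - \frac{424}{11} + 88 = \frac{544}{11}$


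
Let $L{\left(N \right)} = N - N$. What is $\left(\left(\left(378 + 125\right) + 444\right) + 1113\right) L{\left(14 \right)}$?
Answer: $0$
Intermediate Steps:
$L{\left(N \right)} = 0$
$\left(\left(\left(378 + 125\right) + 444\right) + 1113\right) L{\left(14 \right)} = \left(\left(\left(378 + 125\right) + 444\right) + 1113\right) 0 = \left(\left(503 + 444\right) + 1113\right) 0 = \left(947 + 1113\right) 0 = 2060 \cdot 0 = 0$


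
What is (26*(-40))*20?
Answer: -20800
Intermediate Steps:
(26*(-40))*20 = -1040*20 = -20800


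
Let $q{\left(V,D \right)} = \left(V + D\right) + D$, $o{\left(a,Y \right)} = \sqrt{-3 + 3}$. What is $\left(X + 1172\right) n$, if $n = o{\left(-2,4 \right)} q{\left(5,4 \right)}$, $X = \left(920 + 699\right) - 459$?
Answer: $0$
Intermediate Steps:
$o{\left(a,Y \right)} = 0$ ($o{\left(a,Y \right)} = \sqrt{0} = 0$)
$X = 1160$ ($X = 1619 - 459 = 1160$)
$q{\left(V,D \right)} = V + 2 D$ ($q{\left(V,D \right)} = \left(D + V\right) + D = V + 2 D$)
$n = 0$ ($n = 0 \left(5 + 2 \cdot 4\right) = 0 \left(5 + 8\right) = 0 \cdot 13 = 0$)
$\left(X + 1172\right) n = \left(1160 + 1172\right) 0 = 2332 \cdot 0 = 0$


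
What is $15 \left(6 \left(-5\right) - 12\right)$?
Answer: $-630$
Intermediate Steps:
$15 \left(6 \left(-5\right) - 12\right) = 15 \left(-30 - 12\right) = 15 \left(-42\right) = -630$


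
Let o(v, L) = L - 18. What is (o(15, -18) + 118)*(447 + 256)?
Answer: 57646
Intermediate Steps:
o(v, L) = -18 + L
(o(15, -18) + 118)*(447 + 256) = ((-18 - 18) + 118)*(447 + 256) = (-36 + 118)*703 = 82*703 = 57646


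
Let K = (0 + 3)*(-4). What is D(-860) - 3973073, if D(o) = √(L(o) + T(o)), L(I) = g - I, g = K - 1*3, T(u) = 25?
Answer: -3973073 + √870 ≈ -3.9730e+6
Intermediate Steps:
K = -12 (K = 3*(-4) = -12)
g = -15 (g = -12 - 1*3 = -12 - 3 = -15)
L(I) = -15 - I
D(o) = √(10 - o) (D(o) = √((-15 - o) + 25) = √(10 - o))
D(-860) - 3973073 = √(10 - 1*(-860)) - 3973073 = √(10 + 860) - 3973073 = √870 - 3973073 = -3973073 + √870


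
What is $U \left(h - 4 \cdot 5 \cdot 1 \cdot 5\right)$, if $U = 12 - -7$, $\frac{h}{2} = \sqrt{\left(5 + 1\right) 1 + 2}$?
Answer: $-1900 + 76 \sqrt{2} \approx -1792.5$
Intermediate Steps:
$h = 4 \sqrt{2}$ ($h = 2 \sqrt{\left(5 + 1\right) 1 + 2} = 2 \sqrt{6 \cdot 1 + 2} = 2 \sqrt{6 + 2} = 2 \sqrt{8} = 2 \cdot 2 \sqrt{2} = 4 \sqrt{2} \approx 5.6569$)
$U = 19$ ($U = 12 + 7 = 19$)
$U \left(h - 4 \cdot 5 \cdot 1 \cdot 5\right) = 19 \left(4 \sqrt{2} - 4 \cdot 5 \cdot 1 \cdot 5\right) = 19 \left(4 \sqrt{2} - 4 \cdot 5 \cdot 5\right) = 19 \left(4 \sqrt{2} - 100\right) = 19 \left(-100 + 4 \sqrt{2}\right) = -1900 + 76 \sqrt{2}$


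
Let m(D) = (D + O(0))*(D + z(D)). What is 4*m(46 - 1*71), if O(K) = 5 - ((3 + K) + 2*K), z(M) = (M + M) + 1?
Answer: 6808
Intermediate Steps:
z(M) = 1 + 2*M (z(M) = 2*M + 1 = 1 + 2*M)
O(K) = 2 - 3*K (O(K) = 5 - (3 + 3*K) = 5 + (-3 - 3*K) = 2 - 3*K)
m(D) = (1 + 3*D)*(2 + D) (m(D) = (D + (2 - 3*0))*(D + (1 + 2*D)) = (D + (2 + 0))*(1 + 3*D) = (D + 2)*(1 + 3*D) = (2 + D)*(1 + 3*D) = (1 + 3*D)*(2 + D))
4*m(46 - 1*71) = 4*(2 + 3*(46 - 1*71)² + 7*(46 - 1*71)) = 4*(2 + 3*(46 - 71)² + 7*(46 - 71)) = 4*(2 + 3*(-25)² + 7*(-25)) = 4*(2 + 3*625 - 175) = 4*(2 + 1875 - 175) = 4*1702 = 6808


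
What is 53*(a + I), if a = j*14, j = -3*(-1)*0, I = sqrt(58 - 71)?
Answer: 53*I*sqrt(13) ≈ 191.09*I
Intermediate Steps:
I = I*sqrt(13) (I = sqrt(-13) = I*sqrt(13) ≈ 3.6056*I)
j = 0 (j = 3*0 = 0)
a = 0 (a = 0*14 = 0)
53*(a + I) = 53*(0 + I*sqrt(13)) = 53*(I*sqrt(13)) = 53*I*sqrt(13)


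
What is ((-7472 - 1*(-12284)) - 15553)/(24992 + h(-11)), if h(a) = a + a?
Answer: -10741/24970 ≈ -0.43016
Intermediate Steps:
h(a) = 2*a
((-7472 - 1*(-12284)) - 15553)/(24992 + h(-11)) = ((-7472 - 1*(-12284)) - 15553)/(24992 + 2*(-11)) = ((-7472 + 12284) - 15553)/(24992 - 22) = (4812 - 15553)/24970 = -10741*1/24970 = -10741/24970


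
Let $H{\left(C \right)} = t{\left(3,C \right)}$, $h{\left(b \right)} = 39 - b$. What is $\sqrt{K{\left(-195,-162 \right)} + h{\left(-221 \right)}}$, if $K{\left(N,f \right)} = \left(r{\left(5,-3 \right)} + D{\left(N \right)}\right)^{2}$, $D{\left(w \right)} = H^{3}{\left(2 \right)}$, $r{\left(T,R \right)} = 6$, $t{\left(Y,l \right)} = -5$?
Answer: $\sqrt{14421} \approx 120.09$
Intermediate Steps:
$H{\left(C \right)} = -5$
$D{\left(w \right)} = -125$ ($D{\left(w \right)} = \left(-5\right)^{3} = -125$)
$K{\left(N,f \right)} = 14161$ ($K{\left(N,f \right)} = \left(6 - 125\right)^{2} = \left(-119\right)^{2} = 14161$)
$\sqrt{K{\left(-195,-162 \right)} + h{\left(-221 \right)}} = \sqrt{14161 + \left(39 - -221\right)} = \sqrt{14161 + \left(39 + 221\right)} = \sqrt{14161 + 260} = \sqrt{14421}$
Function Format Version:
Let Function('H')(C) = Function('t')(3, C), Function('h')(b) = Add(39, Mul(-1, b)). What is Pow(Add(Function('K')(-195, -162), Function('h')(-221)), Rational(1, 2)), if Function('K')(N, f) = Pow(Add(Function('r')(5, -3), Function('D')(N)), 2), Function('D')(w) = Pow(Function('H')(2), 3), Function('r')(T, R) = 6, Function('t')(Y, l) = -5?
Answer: Pow(14421, Rational(1, 2)) ≈ 120.09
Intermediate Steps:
Function('H')(C) = -5
Function('D')(w) = -125 (Function('D')(w) = Pow(-5, 3) = -125)
Function('K')(N, f) = 14161 (Function('K')(N, f) = Pow(Add(6, -125), 2) = Pow(-119, 2) = 14161)
Pow(Add(Function('K')(-195, -162), Function('h')(-221)), Rational(1, 2)) = Pow(Add(14161, Add(39, Mul(-1, -221))), Rational(1, 2)) = Pow(Add(14161, Add(39, 221)), Rational(1, 2)) = Pow(Add(14161, 260), Rational(1, 2)) = Pow(14421, Rational(1, 2))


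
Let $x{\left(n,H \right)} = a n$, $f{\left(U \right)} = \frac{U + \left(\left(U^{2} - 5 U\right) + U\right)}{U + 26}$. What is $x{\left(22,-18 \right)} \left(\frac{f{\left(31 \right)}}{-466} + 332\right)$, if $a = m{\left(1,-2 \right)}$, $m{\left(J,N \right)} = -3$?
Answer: $- \frac{96994876}{4427} \approx -21910.0$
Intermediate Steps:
$f{\left(U \right)} = \frac{U^{2} - 3 U}{26 + U}$ ($f{\left(U \right)} = \frac{U + \left(U^{2} - 4 U\right)}{26 + U} = \frac{U^{2} - 3 U}{26 + U}$)
$a = -3$
$x{\left(n,H \right)} = - 3 n$
$x{\left(22,-18 \right)} \left(\frac{f{\left(31 \right)}}{-466} + 332\right) = \left(-3\right) 22 \left(\frac{31 \frac{1}{26 + 31} \left(-3 + 31\right)}{-466} + 332\right) = - 66 \left(31 \cdot \frac{1}{57} \cdot 28 \left(- \frac{1}{466}\right) + 332\right) = - 66 \left(\frac{868}{57} \left(- \frac{1}{466}\right) + 332\right) = - 66 \left(- \frac{434}{13281} + 332\right) = \left(-66\right) \frac{4408858}{13281} = - \frac{96994876}{4427}$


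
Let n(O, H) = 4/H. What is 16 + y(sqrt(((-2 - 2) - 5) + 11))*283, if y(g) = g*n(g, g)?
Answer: 1148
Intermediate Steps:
y(g) = 4 (y(g) = g*(4/g) = 4)
16 + y(sqrt(((-2 - 2) - 5) + 11))*283 = 16 + 4*283 = 16 + 1132 = 1148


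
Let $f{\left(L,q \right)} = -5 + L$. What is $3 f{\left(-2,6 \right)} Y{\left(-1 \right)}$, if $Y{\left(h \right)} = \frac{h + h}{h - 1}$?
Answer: $-21$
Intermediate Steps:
$Y{\left(h \right)} = \frac{2 h}{-1 + h}$
$3 f{\left(-2,6 \right)} Y{\left(-1 \right)} = 3 \left(-5 - 2\right) 2 \left(-1\right) \frac{1}{-1 - 1} = 3 \left(-7\right) 2 \left(-1\right) \frac{1}{-2} = - 21 \cdot 2 \left(-1\right) \left(- \frac{1}{2}\right) = \left(-21\right) 1 = -21$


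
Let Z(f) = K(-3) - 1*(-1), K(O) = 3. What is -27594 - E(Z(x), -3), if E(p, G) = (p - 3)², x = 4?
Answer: -27595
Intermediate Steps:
Z(f) = 4 (Z(f) = 3 - 1*(-1) = 3 + 1 = 4)
E(p, G) = (-3 + p)²
-27594 - E(Z(x), -3) = -27594 - (-3 + 4)² = -27594 - 1*1² = -27594 - 1*1 = -27594 - 1 = -27595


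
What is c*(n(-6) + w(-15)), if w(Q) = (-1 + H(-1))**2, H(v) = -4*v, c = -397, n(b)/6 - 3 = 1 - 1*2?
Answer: -8337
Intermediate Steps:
n(b) = 12 (n(b) = 18 + 6*(1 - 1*2) = 18 + 6*(1 - 2) = 18 + 6*(-1) = 18 - 6 = 12)
w(Q) = 9 (w(Q) = (-1 - 4*(-1))**2 = (-1 + 4)**2 = 3**2 = 9)
c*(n(-6) + w(-15)) = -397*(12 + 9) = -397*21 = -8337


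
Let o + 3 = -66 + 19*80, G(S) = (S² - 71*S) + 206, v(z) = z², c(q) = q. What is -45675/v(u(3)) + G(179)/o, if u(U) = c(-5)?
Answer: -2631439/1451 ≈ -1813.5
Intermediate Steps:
u(U) = -5
G(S) = 206 + S² - 71*S
o = 1451 (o = -3 + (-66 + 19*80) = -3 + (-66 + 1520) = -3 + 1454 = 1451)
-45675/v(u(3)) + G(179)/o = -45675/((-5)²) + (206 + 179² - 71*179)/1451 = -45675/25 + (206 + 32041 - 12709)*(1/1451) = -45675*1/25 + 19538*(1/1451) = -1827 + 19538/1451 = -2631439/1451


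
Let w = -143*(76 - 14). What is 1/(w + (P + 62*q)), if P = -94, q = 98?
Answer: -1/2884 ≈ -0.00034674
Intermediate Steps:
w = -8866 (w = -143*62 = -8866)
1/(w + (P + 62*q)) = 1/(-8866 + (-94 + 62*98)) = 1/(-8866 + (-94 + 6076)) = 1/(-8866 + 5982) = 1/(-2884) = -1/2884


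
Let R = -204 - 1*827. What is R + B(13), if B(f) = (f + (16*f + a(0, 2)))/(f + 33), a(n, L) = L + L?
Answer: -47201/46 ≈ -1026.1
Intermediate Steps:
a(n, L) = 2*L
B(f) = (4 + 17*f)/(33 + f) (B(f) = (f + (16*f + 2*2))/(f + 33) = (f + (16*f + 4))/(33 + f) = (f + (4 + 16*f))/(33 + f) = (4 + 17*f)/(33 + f))
R = -1031 (R = -204 - 827 = -1031)
R + B(13) = -1031 + (4 + 17*13)/(33 + 13) = -1031 + (4 + 221)/46 = -1031 + (1/46)*225 = -1031 + 225/46 = -47201/46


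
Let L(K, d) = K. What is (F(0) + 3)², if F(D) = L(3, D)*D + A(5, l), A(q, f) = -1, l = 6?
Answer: 4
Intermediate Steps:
F(D) = -1 + 3*D (F(D) = 3*D - 1 = -1 + 3*D)
(F(0) + 3)² = ((-1 + 3*0) + 3)² = ((-1 + 0) + 3)² = (-1 + 3)² = 2² = 4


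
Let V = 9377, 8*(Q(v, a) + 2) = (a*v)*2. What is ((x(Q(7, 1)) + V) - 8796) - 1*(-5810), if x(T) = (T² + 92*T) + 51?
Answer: 102705/16 ≈ 6419.1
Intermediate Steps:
Q(v, a) = -2 + a*v/4 (Q(v, a) = -2 + ((a*v)*2)/8 = -2 + (2*a*v)/8 = -2 + a*v/4)
x(T) = 51 + T² + 92*T
((x(Q(7, 1)) + V) - 8796) - 1*(-5810) = (((51 + (-2 + (¼)*1*7)² + 92*(-2 + (¼)*1*7)) + 9377) - 8796) - 1*(-5810) = (((51 + (-2 + 7/4)² + 92*(-2 + 7/4)) + 9377) - 8796) + 5810 = (((51 + (-¼)² + 92*(-¼)) + 9377) - 8796) + 5810 = (((51 + 1/16 - 23) + 9377) - 8796) + 5810 = ((449/16 + 9377) - 8796) + 5810 = (150481/16 - 8796) + 5810 = 9745/16 + 5810 = 102705/16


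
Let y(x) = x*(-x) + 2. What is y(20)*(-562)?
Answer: 223676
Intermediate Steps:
y(x) = 2 - x**2 (y(x) = -x**2 + 2 = 2 - x**2)
y(20)*(-562) = (2 - 1*20**2)*(-562) = (2 - 1*400)*(-562) = (2 - 400)*(-562) = -398*(-562) = 223676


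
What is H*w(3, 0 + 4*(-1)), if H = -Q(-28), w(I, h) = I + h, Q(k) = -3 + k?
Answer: -31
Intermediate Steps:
H = 31 (H = -(-3 - 28) = -1*(-31) = 31)
H*w(3, 0 + 4*(-1)) = 31*(3 + (0 + 4*(-1))) = 31*(3 + (0 - 4)) = 31*(3 - 4) = 31*(-1) = -31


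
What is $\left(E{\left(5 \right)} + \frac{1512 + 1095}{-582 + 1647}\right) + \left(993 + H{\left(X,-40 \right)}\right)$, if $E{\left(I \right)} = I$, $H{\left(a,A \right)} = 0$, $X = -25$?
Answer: $\frac{355159}{355} \approx 1000.4$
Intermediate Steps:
$\left(E{\left(5 \right)} + \frac{1512 + 1095}{-582 + 1647}\right) + \left(993 + H{\left(X,-40 \right)}\right) = \left(5 + \frac{1512 + 1095}{-582 + 1647}\right) + \left(993 + 0\right) = \left(5 + \frac{2607}{1065}\right) + 993 = \left(5 + 2607 \cdot \frac{1}{1065}\right) + 993 = \left(5 + \frac{869}{355}\right) + 993 = \frac{2644}{355} + 993 = \frac{355159}{355}$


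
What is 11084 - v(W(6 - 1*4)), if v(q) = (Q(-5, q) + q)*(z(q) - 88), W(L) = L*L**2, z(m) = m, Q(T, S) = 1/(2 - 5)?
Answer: 35092/3 ≈ 11697.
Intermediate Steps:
Q(T, S) = -1/3 (Q(T, S) = 1/(-3) = -1/3)
W(L) = L**3
v(q) = (-88 + q)*(-1/3 + q) (v(q) = (-1/3 + q)*(q - 88) = (-1/3 + q)*(-88 + q) = (-88 + q)*(-1/3 + q))
11084 - v(W(6 - 1*4)) = 11084 - (88/3 + ((6 - 1*4)**3)**2 - 265*(6 - 1*4)**3/3) = 11084 - (88/3 + ((6 - 4)**3)**2 - 265*(6 - 4)**3/3) = 11084 - (88/3 + (2**3)**2 - 265/3*2**3) = 11084 - (88/3 + 8**2 - 265/3*8) = 11084 - (88/3 + 64 - 2120/3) = 11084 - 1*(-1840/3) = 11084 + 1840/3 = 35092/3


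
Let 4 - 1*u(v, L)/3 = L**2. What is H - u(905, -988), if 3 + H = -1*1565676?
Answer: 1362741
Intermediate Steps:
u(v, L) = 12 - 3*L**2
H = -1565679 (H = -3 - 1*1565676 = -3 - 1565676 = -1565679)
H - u(905, -988) = -1565679 - (12 - 3*(-988)**2) = -1565679 - (12 - 3*976144) = -1565679 - (12 - 2928432) = -1565679 - 1*(-2928420) = -1565679 + 2928420 = 1362741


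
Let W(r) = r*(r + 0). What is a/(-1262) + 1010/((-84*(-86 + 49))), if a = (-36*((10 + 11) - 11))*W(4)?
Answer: 4794175/980574 ≈ 4.8892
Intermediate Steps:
W(r) = r² (W(r) = r*r = r²)
a = -5760 (a = -36*((10 + 11) - 11)*4² = -36*(21 - 11)*16 = -36*10*16 = -360*16 = -5760)
a/(-1262) + 1010/((-84*(-86 + 49))) = -5760/(-1262) + 1010/((-84*(-86 + 49))) = -5760*(-1/1262) + 1010/((-84*(-37))) = 2880/631 + 1010/3108 = 2880/631 + 1010*(1/3108) = 2880/631 + 505/1554 = 4794175/980574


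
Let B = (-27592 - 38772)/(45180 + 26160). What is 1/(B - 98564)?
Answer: -17835/1757905531 ≈ -1.0146e-5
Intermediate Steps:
B = -16591/17835 (B = -66364/71340 = -66364*1/71340 = -16591/17835 ≈ -0.93025)
1/(B - 98564) = 1/(-16591/17835 - 98564) = 1/(-1757905531/17835) = -17835/1757905531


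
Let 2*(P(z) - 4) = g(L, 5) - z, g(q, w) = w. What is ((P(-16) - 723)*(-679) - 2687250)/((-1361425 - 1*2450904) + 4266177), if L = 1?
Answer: -4412357/907696 ≈ -4.8611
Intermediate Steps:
P(z) = 13/2 - z/2 (P(z) = 4 + (5 - z)/2 = 4 + (5/2 - z/2) = 13/2 - z/2)
((P(-16) - 723)*(-679) - 2687250)/((-1361425 - 1*2450904) + 4266177) = (((13/2 - ½*(-16)) - 723)*(-679) - 2687250)/((-1361425 - 1*2450904) + 4266177) = (((13/2 + 8) - 723)*(-679) - 2687250)/((-1361425 - 2450904) + 4266177) = ((29/2 - 723)*(-679) - 2687250)/(-3812329 + 4266177) = (-1417/2*(-679) - 2687250)/453848 = (962143/2 - 2687250)*(1/453848) = -4412357/2*1/453848 = -4412357/907696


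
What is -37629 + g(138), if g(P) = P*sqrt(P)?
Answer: -37629 + 138*sqrt(138) ≈ -36008.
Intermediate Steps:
g(P) = P**(3/2)
-37629 + g(138) = -37629 + 138**(3/2) = -37629 + 138*sqrt(138)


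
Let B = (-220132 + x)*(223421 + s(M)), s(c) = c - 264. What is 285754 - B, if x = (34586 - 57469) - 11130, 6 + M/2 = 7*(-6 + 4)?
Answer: 56704355719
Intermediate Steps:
M = -40 (M = -12 + 2*(7*(-6 + 4)) = -12 + 2*(7*(-2)) = -12 + 2*(-14) = -12 - 28 = -40)
x = -34013 (x = -22883 - 11130 = -34013)
s(c) = -264 + c
B = -56704069965 (B = (-220132 - 34013)*(223421 + (-264 - 40)) = -254145*(223421 - 304) = -254145*223117 = -56704069965)
285754 - B = 285754 - 1*(-56704069965) = 285754 + 56704069965 = 56704355719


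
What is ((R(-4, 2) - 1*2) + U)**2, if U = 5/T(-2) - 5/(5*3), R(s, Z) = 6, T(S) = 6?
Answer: 81/4 ≈ 20.250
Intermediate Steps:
U = 1/2 (U = 5/6 - 5/(5*3) = 5*(1/6) - 5/15 = 5/6 - 5*1/15 = 5/6 - 1/3 = 1/2 ≈ 0.50000)
((R(-4, 2) - 1*2) + U)**2 = ((6 - 1*2) + 1/2)**2 = ((6 - 2) + 1/2)**2 = (4 + 1/2)**2 = (9/2)**2 = 81/4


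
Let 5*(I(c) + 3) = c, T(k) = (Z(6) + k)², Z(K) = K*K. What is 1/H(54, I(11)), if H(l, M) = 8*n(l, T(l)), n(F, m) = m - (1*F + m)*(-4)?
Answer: 1/325728 ≈ 3.0700e-6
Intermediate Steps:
Z(K) = K²
T(k) = (36 + k)² (T(k) = (6² + k)² = (36 + k)²)
I(c) = -3 + c/5
n(F, m) = 4*F + 5*m (n(F, m) = m - (F + m)*(-4) = m - (-4*F - 4*m) = m + (4*F + 4*m) = 4*F + 5*m)
H(l, M) = 32*l + 40*(36 + l)² (H(l, M) = 8*(4*l + 5*(36 + l)²) = 32*l + 40*(36 + l)²)
1/H(54, I(11)) = 1/(51840 + 40*54² + 2912*54) = 1/(51840 + 40*2916 + 157248) = 1/(51840 + 116640 + 157248) = 1/325728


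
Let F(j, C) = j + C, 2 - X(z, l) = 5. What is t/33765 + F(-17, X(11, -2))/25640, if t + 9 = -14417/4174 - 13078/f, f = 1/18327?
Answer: -320636723364431/45169702755 ≈ -7098.5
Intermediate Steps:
X(z, l) = -3 (X(z, l) = 2 - 1*5 = 2 - 5 = -3)
f = 1/18327 ≈ 5.4564e-5
F(j, C) = C + j
t = -1000426484027/4174 (t = -9 + (-14417/4174 - 13078/1/18327) = -9 + (-14417*1/4174 - 13078*18327) = -9 + (-14417/4174 - 239680506) = -9 - 1000426446461/4174 = -1000426484027/4174 ≈ -2.3968e+8)
t/33765 + F(-17, X(11, -2))/25640 = -1000426484027/4174/33765 + (-3 - 17)/25640 = -1000426484027/4174*1/33765 - 20*1/25640 = -1000426484027/140935110 - 1/1282 = -320636723364431/45169702755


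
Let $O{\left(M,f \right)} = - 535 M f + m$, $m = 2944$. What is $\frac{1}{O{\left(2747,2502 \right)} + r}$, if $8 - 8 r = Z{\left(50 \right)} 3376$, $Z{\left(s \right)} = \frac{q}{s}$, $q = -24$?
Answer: $- \frac{25}{91926216061} \approx -2.7196 \cdot 10^{-10}$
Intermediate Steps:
$Z{\left(s \right)} = - \frac{24}{s}$
$O{\left(M,f \right)} = 2944 - 535 M f$ ($O{\left(M,f \right)} = - 535 M f + 2944 = 2944 - 535 M f$)
$r = \frac{5089}{25}$ ($r = 1 - \frac{- \frac{24}{50} \cdot 3376}{8} = 1 - \frac{\left(-24\right) \frac{1}{50} \cdot 3376}{8} = 1 - \frac{\left(- \frac{12}{25}\right) 3376}{8} = 1 - - \frac{5064}{25} = 1 + \frac{5064}{25} = \frac{5089}{25} \approx 203.56$)
$\frac{1}{O{\left(2747,2502 \right)} + r} = \frac{1}{\left(2944 - 1469645 \cdot 2502\right) + \frac{5089}{25}} = \frac{1}{\left(2944 - 3677051790\right) + \frac{5089}{25}} = \frac{1}{-3677048846 + \frac{5089}{25}} = \frac{1}{- \frac{91926216061}{25}} = - \frac{25}{91926216061}$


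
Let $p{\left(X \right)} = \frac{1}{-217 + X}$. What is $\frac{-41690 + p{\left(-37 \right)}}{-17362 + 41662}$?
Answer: $- \frac{10589261}{6172200} \approx -1.7156$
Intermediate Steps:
$\frac{-41690 + p{\left(-37 \right)}}{-17362 + 41662} = \frac{-41690 + \frac{1}{-217 - 37}}{-17362 + 41662} = \frac{-41690 + \frac{1}{-254}}{24300} = \left(-41690 - \frac{1}{254}\right) \frac{1}{24300} = \left(- \frac{10589261}{254}\right) \frac{1}{24300} = - \frac{10589261}{6172200}$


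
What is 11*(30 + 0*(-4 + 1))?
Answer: 330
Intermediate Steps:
11*(30 + 0*(-4 + 1)) = 11*(30 + 0*(-3)) = 11*(30 + 0) = 11*30 = 330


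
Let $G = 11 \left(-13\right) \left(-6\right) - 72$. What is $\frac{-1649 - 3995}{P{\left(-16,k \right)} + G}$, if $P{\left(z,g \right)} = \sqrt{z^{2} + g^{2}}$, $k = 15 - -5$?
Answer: $- \frac{1109046}{154285} + \frac{5644 \sqrt{41}}{154285} \approx -6.9541$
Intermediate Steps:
$k = 20$ ($k = 15 + 5 = 20$)
$G = 786$ ($G = \left(-143\right) \left(-6\right) - 72 = 858 - 72 = 786$)
$P{\left(z,g \right)} = \sqrt{g^{2} + z^{2}}$
$\frac{-1649 - 3995}{P{\left(-16,k \right)} + G} = \frac{-1649 - 3995}{\sqrt{20^{2} + \left(-16\right)^{2}} + 786} = - \frac{5644}{\sqrt{400 + 256} + 786} = - \frac{5644}{\sqrt{656} + 786} = - \frac{5644}{4 \sqrt{41} + 786} = - \frac{5644}{786 + 4 \sqrt{41}}$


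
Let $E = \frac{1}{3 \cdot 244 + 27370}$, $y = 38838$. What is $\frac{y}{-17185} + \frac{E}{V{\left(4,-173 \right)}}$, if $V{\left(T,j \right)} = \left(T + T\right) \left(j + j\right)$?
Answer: $- \frac{3021065734753}{1336758184160} \approx -2.26$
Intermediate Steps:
$E = \frac{1}{28102}$ ($E = \frac{1}{732 + 27370} = \frac{1}{28102} \approx 3.5585 \cdot 10^{-5}$)
$V{\left(T,j \right)} = 4 T j$ ($V{\left(T,j \right)} = 2 T 2 j = 4 T j$)
$\frac{y}{-17185} + \frac{E}{V{\left(4,-173 \right)}} = \frac{38838}{-17185} + \frac{1}{28102 \cdot 4 \cdot 4 \left(-173\right)} = 38838 \left(- \frac{1}{17185}\right) + \frac{1}{28102 \left(-2768\right)} = - \frac{38838}{17185} + \frac{1}{28102} \left(- \frac{1}{2768}\right) = - \frac{38838}{17185} - \frac{1}{77786336} = - \frac{3021065734753}{1336758184160}$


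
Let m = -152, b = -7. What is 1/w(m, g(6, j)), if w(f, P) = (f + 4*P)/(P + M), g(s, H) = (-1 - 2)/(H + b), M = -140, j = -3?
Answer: 1397/1508 ≈ 0.92639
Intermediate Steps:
g(s, H) = -3/(-7 + H) (g(s, H) = (-1 - 2)/(H - 7) = -3/(-7 + H))
w(f, P) = (f + 4*P)/(-140 + P) (w(f, P) = (f + 4*P)/(P - 140) = (f + 4*P)/(-140 + P))
1/w(m, g(6, j)) = 1/((-152 + 4*(-3/(-7 - 3)))/(-140 - 3/(-7 - 3))) = 1/((-152 + 4*(-3/(-10)))/(-140 - 3/(-10))) = 1/((-152 + 4*(-3*(-⅒)))/(-140 - 3*(-⅒))) = 1/((-152 + 4*(3/10))/(-140 + 3/10)) = 1/((-152 + 6/5)/(-1397/10)) = 1/(-10/1397*(-754/5)) = 1/(1508/1397) = 1397/1508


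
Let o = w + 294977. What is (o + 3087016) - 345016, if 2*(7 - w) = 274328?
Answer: 2899820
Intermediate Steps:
w = -137157 (w = 7 - ½*274328 = 7 - 137164 = -137157)
o = 157820 (o = -137157 + 294977 = 157820)
(o + 3087016) - 345016 = (157820 + 3087016) - 345016 = 3244836 - 345016 = 2899820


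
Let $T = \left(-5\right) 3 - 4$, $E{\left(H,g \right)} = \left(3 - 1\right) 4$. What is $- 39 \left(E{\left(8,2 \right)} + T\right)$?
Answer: $429$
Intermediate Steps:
$E{\left(H,g \right)} = 8$ ($E{\left(H,g \right)} = 2 \cdot 4 = 8$)
$T = -19$ ($T = -15 - 4 = -19$)
$- 39 \left(E{\left(8,2 \right)} + T\right) = - 39 \left(8 - 19\right) = \left(-39\right) \left(-11\right) = 429$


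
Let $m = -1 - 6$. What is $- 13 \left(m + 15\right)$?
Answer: $-104$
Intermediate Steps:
$m = -7$ ($m = -1 - 6 = -7$)
$- 13 \left(m + 15\right) = - 13 \left(-7 + 15\right) = \left(-13\right) 8 = -104$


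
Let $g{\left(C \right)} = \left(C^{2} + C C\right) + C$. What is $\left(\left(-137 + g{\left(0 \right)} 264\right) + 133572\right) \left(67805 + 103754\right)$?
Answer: $22891975165$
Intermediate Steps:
$g{\left(C \right)} = C + 2 C^{2}$ ($g{\left(C \right)} = \left(C^{2} + C^{2}\right) + C = 2 C^{2} + C = C + 2 C^{2}$)
$\left(\left(-137 + g{\left(0 \right)} 264\right) + 133572\right) \left(67805 + 103754\right) = \left(\left(-137 + 0 \left(1 + 2 \cdot 0\right) 264\right) + 133572\right) \left(67805 + 103754\right) = \left(\left(-137 + 0 \left(1 + 0\right) 264\right) + 133572\right) 171559 = \left(\left(-137 + 0 \cdot 1 \cdot 264\right) + 133572\right) 171559 = \left(\left(-137 + 0 \cdot 264\right) + 133572\right) 171559 = \left(\left(-137 + 0\right) + 133572\right) 171559 = \left(-137 + 133572\right) 171559 = 133435 \cdot 171559 = 22891975165$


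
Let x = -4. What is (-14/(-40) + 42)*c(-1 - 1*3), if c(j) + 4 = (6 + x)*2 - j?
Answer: 847/5 ≈ 169.40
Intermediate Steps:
c(j) = -j (c(j) = -4 + ((6 - 4)*2 - j) = -4 + (2*2 - j) = -4 + (4 - j) = -j)
(-14/(-40) + 42)*c(-1 - 1*3) = (-14/(-40) + 42)*(-(-1 - 1*3)) = (-14*(-1/40) + 42)*(-(-1 - 3)) = (7/20 + 42)*(-1*(-4)) = (847/20)*4 = 847/5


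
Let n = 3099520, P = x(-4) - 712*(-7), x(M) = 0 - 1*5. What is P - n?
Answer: -3094541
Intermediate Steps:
x(M) = -5 (x(M) = 0 - 5 = -5)
P = 4979 (P = -5 - 712*(-7) = -5 + 4984 = 4979)
P - n = 4979 - 1*3099520 = 4979 - 3099520 = -3094541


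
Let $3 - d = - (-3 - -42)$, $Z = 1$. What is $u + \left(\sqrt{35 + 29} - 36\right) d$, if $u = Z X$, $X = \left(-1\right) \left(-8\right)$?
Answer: $-1168$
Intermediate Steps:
$X = 8$
$d = 42$ ($d = 3 - - (-3 - -42) = 3 - - (-3 + 42) = 3 - \left(-1\right) 39 = 3 - -39 = 3 + 39 = 42$)
$u = 8$ ($u = 1 \cdot 8 = 8$)
$u + \left(\sqrt{35 + 29} - 36\right) d = 8 + \left(\sqrt{35 + 29} - 36\right) 42 = 8 + \left(\sqrt{64} - 36\right) 42 = 8 + \left(8 - 36\right) 42 = 8 - 1176 = -1168$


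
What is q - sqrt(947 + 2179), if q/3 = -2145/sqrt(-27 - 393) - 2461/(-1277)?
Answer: 7383/1277 - sqrt(3126) + 429*I*sqrt(105)/14 ≈ -50.129 + 314.0*I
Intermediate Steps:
q = 7383/1277 + 429*I*sqrt(105)/14 (q = 3*(-2145/sqrt(-27 - 393) - 2461/(-1277)) = 3*(-2145*(-I*sqrt(105)/210) - 2461*(-1/1277)) = 3*(-2145*(-I*sqrt(105)/210) + 2461/1277) = 3*(-(-143)*I*sqrt(105)/14 + 2461/1277) = 3*(143*I*sqrt(105)/14 + 2461/1277) = 3*(2461/1277 + 143*I*sqrt(105)/14) = 7383/1277 + 429*I*sqrt(105)/14 ≈ 5.7815 + 314.0*I)
q - sqrt(947 + 2179) = (7383/1277 + 429*I*sqrt(105)/14) - sqrt(947 + 2179) = (7383/1277 + 429*I*sqrt(105)/14) - sqrt(3126) = 7383/1277 - sqrt(3126) + 429*I*sqrt(105)/14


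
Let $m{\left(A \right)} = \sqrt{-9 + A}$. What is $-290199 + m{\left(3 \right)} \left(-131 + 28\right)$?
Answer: $-290199 - 103 i \sqrt{6} \approx -2.902 \cdot 10^{5} - 252.3 i$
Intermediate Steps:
$-290199 + m{\left(3 \right)} \left(-131 + 28\right) = -290199 + \sqrt{-9 + 3} \left(-131 + 28\right) = -290199 + \sqrt{-6} \left(-103\right) = -290199 + i \sqrt{6} \left(-103\right) = -290199 - 103 i \sqrt{6}$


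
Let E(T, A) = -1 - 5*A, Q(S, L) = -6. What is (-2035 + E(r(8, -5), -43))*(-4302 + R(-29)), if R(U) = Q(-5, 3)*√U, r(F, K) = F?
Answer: 7833942 + 10926*I*√29 ≈ 7.8339e+6 + 58838.0*I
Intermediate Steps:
R(U) = -6*√U
(-2035 + E(r(8, -5), -43))*(-4302 + R(-29)) = (-2035 + (-1 - 5*(-43)))*(-4302 - 6*I*√29) = (-2035 + (-1 + 215))*(-4302 - 6*I*√29) = (-2035 + 214)*(-4302 - 6*I*√29) = -1821*(-4302 - 6*I*√29) = 7833942 + 10926*I*√29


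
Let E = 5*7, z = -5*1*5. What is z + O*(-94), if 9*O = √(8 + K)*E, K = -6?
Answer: -25 - 3290*√2/9 ≈ -541.97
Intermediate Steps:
z = -25 (z = -5*5 = -25)
E = 35
O = 35*√2/9 (O = (√(8 - 6)*35)/9 = (√2*35)/9 = (35*√2)/9 = 35*√2/9 ≈ 5.4997)
z + O*(-94) = -25 + (35*√2/9)*(-94) = -25 - 3290*√2/9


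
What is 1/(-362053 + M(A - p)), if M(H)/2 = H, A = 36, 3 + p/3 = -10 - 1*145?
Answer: -1/361033 ≈ -2.7698e-6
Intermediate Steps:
p = -474 (p = -9 + 3*(-10 - 1*145) = -9 + 3*(-10 - 145) = -9 + 3*(-155) = -9 - 465 = -474)
M(H) = 2*H
1/(-362053 + M(A - p)) = 1/(-362053 + 2*(36 - 1*(-474))) = 1/(-362053 + 2*(36 + 474)) = 1/(-362053 + 2*510) = 1/(-362053 + 1020) = 1/(-361033) = -1/361033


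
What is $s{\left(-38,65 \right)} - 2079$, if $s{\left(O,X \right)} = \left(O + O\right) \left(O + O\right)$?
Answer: $3697$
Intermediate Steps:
$s{\left(O,X \right)} = 4 O^{2}$ ($s{\left(O,X \right)} = 2 O 2 O = 4 O^{2}$)
$s{\left(-38,65 \right)} - 2079 = 4 \left(-38\right)^{2} - 2079 = 4 \cdot 1444 - 2079 = 5776 - 2079 = 3697$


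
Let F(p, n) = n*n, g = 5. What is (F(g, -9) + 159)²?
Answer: 57600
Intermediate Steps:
F(p, n) = n²
(F(g, -9) + 159)² = ((-9)² + 159)² = (81 + 159)² = 240² = 57600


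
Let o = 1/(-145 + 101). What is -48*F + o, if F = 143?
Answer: -302017/44 ≈ -6864.0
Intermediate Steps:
o = -1/44 (o = 1/(-44) = -1/44 ≈ -0.022727)
-48*F + o = -48*143 - 1/44 = -6864 - 1/44 = -302017/44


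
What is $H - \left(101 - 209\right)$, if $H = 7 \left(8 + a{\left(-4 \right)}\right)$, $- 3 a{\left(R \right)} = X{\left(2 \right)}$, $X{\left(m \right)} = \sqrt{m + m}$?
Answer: $\frac{478}{3} \approx 159.33$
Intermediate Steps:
$X{\left(m \right)} = \sqrt{2} \sqrt{m}$ ($X{\left(m \right)} = \sqrt{2 m} = \sqrt{2} \sqrt{m}$)
$a{\left(R \right)} = - \frac{2}{3}$ ($a{\left(R \right)} = - \frac{\sqrt{2} \sqrt{2}}{3} = \left(- \frac{1}{3}\right) 2 = - \frac{2}{3}$)
$H = \frac{154}{3}$ ($H = 7 \left(8 - \frac{2}{3}\right) = 7 \cdot \frac{22}{3} = \frac{154}{3} \approx 51.333$)
$H - \left(101 - 209\right) = \frac{154}{3} - \left(101 - 209\right) = \frac{154}{3} - -108 = \frac{154}{3} + 108 = \frac{478}{3}$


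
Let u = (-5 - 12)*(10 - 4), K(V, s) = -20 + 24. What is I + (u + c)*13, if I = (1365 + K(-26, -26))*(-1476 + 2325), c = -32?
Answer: 1160539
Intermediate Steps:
K(V, s) = 4
u = -102 (u = -17*6 = -102)
I = 1162281 (I = (1365 + 4)*(-1476 + 2325) = 1369*849 = 1162281)
I + (u + c)*13 = 1162281 + (-102 - 32)*13 = 1162281 - 134*13 = 1162281 - 1742 = 1160539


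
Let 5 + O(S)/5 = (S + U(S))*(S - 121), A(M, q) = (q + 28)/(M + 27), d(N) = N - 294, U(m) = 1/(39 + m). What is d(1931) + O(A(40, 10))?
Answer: 14937963153/11900339 ≈ 1255.3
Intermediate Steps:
d(N) = -294 + N
A(M, q) = (28 + q)/(27 + M)
O(S) = -25 + 5*(-121 + S)*(S + 1/(39 + S)) (O(S) = -25 + 5*((S + 1/(39 + S))*(S - 121)) = -25 + 5*((S + 1/(39 + S))*(-121 + S)) = -25 + 5*((-121 + S)*(S + 1/(39 + S))) = -25 + 5*(-121 + S)*(S + 1/(39 + S)))
d(1931) + O(A(40, 10)) = (-294 + 1931) + 5*(-316 + ((28 + 10)/(27 + 40))³ - 4723*(28 + 10)/(27 + 40) - 82*(28 + 10)²/(27 + 40)²)/(39 + (28 + 10)/(27 + 40)) = 1637 + 5*(-316 + (38/67)³ - 4723*38/67 - 82*(38/67)²)/(39 + 38/67) = 1637 + 5*(-316 + 54872/300763 - 179474/67 - 82*1444/4489)/(2651/67) = 1637 + 5*(67/2651)*(-316 + 54872/300763 - 179474/67 - 118408/4489) = 1637 + 5*(67/2651)*(-908578358/300763) = 1637 - 4542891790/11900339 = 14937963153/11900339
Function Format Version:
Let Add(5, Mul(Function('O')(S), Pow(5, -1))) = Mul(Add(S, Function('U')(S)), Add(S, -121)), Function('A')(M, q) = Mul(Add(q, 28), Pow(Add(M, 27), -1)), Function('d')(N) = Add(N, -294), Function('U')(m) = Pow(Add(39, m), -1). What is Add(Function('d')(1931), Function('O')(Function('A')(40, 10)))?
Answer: Rational(14937963153, 11900339) ≈ 1255.3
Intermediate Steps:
Function('d')(N) = Add(-294, N)
Function('A')(M, q) = Mul(Pow(Add(27, M), -1), Add(28, q)) (Function('A')(M, q) = Mul(Add(28, q), Pow(Add(27, M), -1)) = Mul(Pow(Add(27, M), -1), Add(28, q)))
Function('O')(S) = Add(-25, Mul(5, Add(-121, S), Add(S, Pow(Add(39, S), -1)))) (Function('O')(S) = Add(-25, Mul(5, Mul(Add(S, Pow(Add(39, S), -1)), Add(S, -121)))) = Add(-25, Mul(5, Mul(Add(S, Pow(Add(39, S), -1)), Add(-121, S)))) = Add(-25, Mul(5, Mul(Add(-121, S), Add(S, Pow(Add(39, S), -1))))) = Add(-25, Mul(5, Add(-121, S), Add(S, Pow(Add(39, S), -1)))))
Add(Function('d')(1931), Function('O')(Function('A')(40, 10))) = Add(Add(-294, 1931), Mul(5, Pow(Add(39, Mul(Pow(Add(27, 40), -1), Add(28, 10))), -1), Add(-316, Pow(Mul(Pow(Add(27, 40), -1), Add(28, 10)), 3), Mul(-4723, Mul(Pow(Add(27, 40), -1), Add(28, 10))), Mul(-82, Pow(Mul(Pow(Add(27, 40), -1), Add(28, 10)), 2))))) = Add(1637, Mul(5, Pow(Add(39, Mul(Pow(67, -1), 38)), -1), Add(-316, Pow(Mul(Pow(67, -1), 38), 3), Mul(-4723, Mul(Pow(67, -1), 38)), Mul(-82, Pow(Mul(Pow(67, -1), 38), 2))))) = Add(1637, Mul(5, Pow(Add(39, Mul(Rational(1, 67), 38)), -1), Add(-316, Pow(Mul(Rational(1, 67), 38), 3), Mul(-4723, Mul(Rational(1, 67), 38)), Mul(-82, Pow(Mul(Rational(1, 67), 38), 2))))) = Add(1637, Mul(5, Pow(Add(39, Rational(38, 67)), -1), Add(-316, Pow(Rational(38, 67), 3), Mul(-4723, Rational(38, 67)), Mul(-82, Pow(Rational(38, 67), 2))))) = Add(1637, Mul(5, Pow(Rational(2651, 67), -1), Add(-316, Rational(54872, 300763), Rational(-179474, 67), Mul(-82, Rational(1444, 4489))))) = Add(1637, Mul(5, Rational(67, 2651), Add(-316, Rational(54872, 300763), Rational(-179474, 67), Rational(-118408, 4489)))) = Add(1637, Mul(5, Rational(67, 2651), Rational(-908578358, 300763))) = Add(1637, Rational(-4542891790, 11900339)) = Rational(14937963153, 11900339)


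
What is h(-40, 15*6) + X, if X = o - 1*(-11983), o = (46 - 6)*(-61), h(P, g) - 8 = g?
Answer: 9641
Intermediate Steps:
h(P, g) = 8 + g
o = -2440 (o = 40*(-61) = -2440)
X = 9543 (X = -2440 - 1*(-11983) = -2440 + 11983 = 9543)
h(-40, 15*6) + X = (8 + 15*6) + 9543 = (8 + 90) + 9543 = 98 + 9543 = 9641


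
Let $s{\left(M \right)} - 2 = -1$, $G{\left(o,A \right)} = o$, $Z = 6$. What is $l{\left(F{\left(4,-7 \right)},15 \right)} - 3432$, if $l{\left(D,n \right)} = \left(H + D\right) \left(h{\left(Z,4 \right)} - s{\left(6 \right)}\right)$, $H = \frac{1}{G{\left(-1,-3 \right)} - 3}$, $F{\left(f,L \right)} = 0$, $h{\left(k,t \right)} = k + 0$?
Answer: $- \frac{13733}{4} \approx -3433.3$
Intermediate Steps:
$s{\left(M \right)} = 1$ ($s{\left(M \right)} = 2 - 1 = 1$)
$h{\left(k,t \right)} = k$
$H = - \frac{1}{4}$ ($H = \frac{1}{-1 - 3} = \frac{1}{-4} = - \frac{1}{4} \approx -0.25$)
$l{\left(D,n \right)} = - \frac{5}{4} + 5 D$ ($l{\left(D,n \right)} = \left(- \frac{1}{4} + D\right) \left(6 - 1\right) = \left(- \frac{1}{4} + D\right) 5 = - \frac{5}{4} + 5 D$)
$l{\left(F{\left(4,-7 \right)},15 \right)} - 3432 = \left(- \frac{5}{4} + 5 \cdot 0\right) - 3432 = \left(- \frac{5}{4} + 0\right) - 3432 = - \frac{5}{4} - 3432 = - \frac{13733}{4}$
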